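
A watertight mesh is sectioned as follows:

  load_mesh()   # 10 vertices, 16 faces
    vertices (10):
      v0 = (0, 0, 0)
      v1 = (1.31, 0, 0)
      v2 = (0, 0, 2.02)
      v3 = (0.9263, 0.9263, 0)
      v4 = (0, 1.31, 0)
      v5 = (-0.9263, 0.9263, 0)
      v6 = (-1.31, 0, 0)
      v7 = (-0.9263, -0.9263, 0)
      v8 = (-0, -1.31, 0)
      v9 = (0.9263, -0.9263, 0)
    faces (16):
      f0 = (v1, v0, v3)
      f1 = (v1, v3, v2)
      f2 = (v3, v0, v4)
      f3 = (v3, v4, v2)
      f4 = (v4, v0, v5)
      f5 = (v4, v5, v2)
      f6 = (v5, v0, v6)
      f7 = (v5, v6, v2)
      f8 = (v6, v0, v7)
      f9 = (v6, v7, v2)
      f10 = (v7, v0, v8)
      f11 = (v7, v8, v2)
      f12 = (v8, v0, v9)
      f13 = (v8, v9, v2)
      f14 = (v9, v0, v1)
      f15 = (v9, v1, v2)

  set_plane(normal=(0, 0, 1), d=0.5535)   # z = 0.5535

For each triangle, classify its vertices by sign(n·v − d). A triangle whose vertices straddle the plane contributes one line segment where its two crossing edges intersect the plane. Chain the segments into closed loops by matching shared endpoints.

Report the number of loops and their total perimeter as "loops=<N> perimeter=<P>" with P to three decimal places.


loops=1 perimeter=5.823

Straddling triangles (8 of 16):
  (v1,v3,v2) [--+] → (0.672485, 0.672485, 0.5535)–(0.951047, 0, 0.5535)  len=0.7279
  (v3,v4,v2) [--+] → (0, 0.951047, 0.5535)–(0.672485, 0.672485, 0.5535)  len=0.7279
  (v4,v5,v2) [--+] → (-0.672485, 0.672485, 0.5535)–(0, 0.951047, 0.5535)  len=0.7279
  (v5,v6,v2) [--+] → (-0.951047, 0, 0.5535)–(-0.672485, 0.672485, 0.5535)  len=0.7279
  (v6,v7,v2) [--+] → (-0.672485, -0.672485, 0.5535)–(-0.951047, 0, 0.5535)  len=0.7279
  (v7,v8,v2) [--+] → (0, -0.951047, 0.5535)–(-0.672485, -0.672485, 0.5535)  len=0.7279
  (v8,v9,v2) [--+] → (0.672485, -0.672485, 0.5535)–(0, -0.951047, 0.5535)  len=0.7279
  (v9,v1,v2) [--+] → (0.951047, 0, 0.5535)–(0.672485, -0.672485, 0.5535)  len=0.7279

Chained into 1 loop(s):
  loop 1: 8 segments, perimeter = 5.8232
Total perimeter = 5.823


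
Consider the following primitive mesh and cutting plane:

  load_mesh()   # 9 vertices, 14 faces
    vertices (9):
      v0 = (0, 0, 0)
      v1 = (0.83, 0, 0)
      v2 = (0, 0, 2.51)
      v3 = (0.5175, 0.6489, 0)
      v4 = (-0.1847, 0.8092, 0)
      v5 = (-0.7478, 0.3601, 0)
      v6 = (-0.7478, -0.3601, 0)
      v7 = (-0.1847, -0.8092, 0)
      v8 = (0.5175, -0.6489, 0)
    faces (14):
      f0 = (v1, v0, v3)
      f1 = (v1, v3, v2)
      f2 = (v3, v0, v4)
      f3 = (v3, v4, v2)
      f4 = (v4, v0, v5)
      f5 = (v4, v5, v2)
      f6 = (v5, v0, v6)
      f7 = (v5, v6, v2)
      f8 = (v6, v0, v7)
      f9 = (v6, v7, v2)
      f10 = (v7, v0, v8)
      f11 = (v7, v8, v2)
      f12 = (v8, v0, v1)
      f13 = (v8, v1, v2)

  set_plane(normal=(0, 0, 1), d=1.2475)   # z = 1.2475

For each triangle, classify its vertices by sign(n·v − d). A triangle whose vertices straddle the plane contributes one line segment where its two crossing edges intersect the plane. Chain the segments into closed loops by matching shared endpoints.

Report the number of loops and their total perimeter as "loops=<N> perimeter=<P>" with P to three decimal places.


loops=1 perimeter=2.536

Straddling triangles (7 of 14):
  (v1,v3,v2) [--+] → (0.260296, 0.326389, 1.2475)–(0.41748, 0, 1.2475)  len=0.3623
  (v3,v4,v2) [--+] → (-0.0929019, 0.407018, 1.2475)–(0.260296, 0.326389, 1.2475)  len=0.3623
  (v4,v5,v2) [--+] → (-0.376134, 0.181126, 1.2475)–(-0.0929019, 0.407018, 1.2475)  len=0.3623
  (v5,v6,v2) [--+] → (-0.376134, -0.181126, 1.2475)–(-0.376134, 0.181126, 1.2475)  len=0.3623
  (v6,v7,v2) [--+] → (-0.0929019, -0.407018, 1.2475)–(-0.376134, -0.181126, 1.2475)  len=0.3623
  (v7,v8,v2) [--+] → (0.260296, -0.326389, 1.2475)–(-0.0929019, -0.407018, 1.2475)  len=0.3623
  (v8,v1,v2) [--+] → (0.41748, 0, 1.2475)–(0.260296, -0.326389, 1.2475)  len=0.3623

Chained into 1 loop(s):
  loop 1: 7 segments, perimeter = 2.5359
Total perimeter = 2.536


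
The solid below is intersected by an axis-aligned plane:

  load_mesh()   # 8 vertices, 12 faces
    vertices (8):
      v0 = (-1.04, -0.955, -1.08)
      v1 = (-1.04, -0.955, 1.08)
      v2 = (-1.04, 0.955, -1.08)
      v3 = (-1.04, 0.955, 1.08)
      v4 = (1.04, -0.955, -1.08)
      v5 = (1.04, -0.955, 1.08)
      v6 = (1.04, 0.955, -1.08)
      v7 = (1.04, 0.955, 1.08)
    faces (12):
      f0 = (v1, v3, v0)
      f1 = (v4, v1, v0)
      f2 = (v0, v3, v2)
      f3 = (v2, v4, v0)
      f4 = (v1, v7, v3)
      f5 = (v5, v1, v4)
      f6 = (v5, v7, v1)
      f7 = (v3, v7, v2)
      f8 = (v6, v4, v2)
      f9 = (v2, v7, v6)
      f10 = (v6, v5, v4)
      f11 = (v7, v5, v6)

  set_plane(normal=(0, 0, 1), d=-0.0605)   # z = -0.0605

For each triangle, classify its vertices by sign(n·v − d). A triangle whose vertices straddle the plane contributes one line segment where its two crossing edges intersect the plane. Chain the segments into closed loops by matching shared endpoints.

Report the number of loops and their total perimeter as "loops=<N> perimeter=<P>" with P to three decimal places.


Straddling triangles (8 of 12):
  (v1,v3,v0) [++-] → (-1.04, -0.0534977, -0.0605)–(-1.04, -0.955, -0.0605)  len=0.9015
  (v4,v1,v0) [-+-] → (0.0582593, -0.955, -0.0605)–(-1.04, -0.955, -0.0605)  len=1.0983
  (v0,v3,v2) [-+-] → (-1.04, -0.0534977, -0.0605)–(-1.04, 0.955, -0.0605)  len=1.0085
  (v5,v1,v4) [++-] → (0.0582593, -0.955, -0.0605)–(1.04, -0.955, -0.0605)  len=0.9817
  (v3,v7,v2) [++-] → (-0.0582593, 0.955, -0.0605)–(-1.04, 0.955, -0.0605)  len=0.9817
  (v2,v7,v6) [-+-] → (-0.0582593, 0.955, -0.0605)–(1.04, 0.955, -0.0605)  len=1.0983
  (v6,v5,v4) [-+-] → (1.04, 0.0534977, -0.0605)–(1.04, -0.955, -0.0605)  len=1.0085
  (v7,v5,v6) [++-] → (1.04, 0.0534977, -0.0605)–(1.04, 0.955, -0.0605)  len=0.9015

Chained into 1 loop(s):
  loop 1: 8 segments, perimeter = 7.9800
Total perimeter = 7.980

loops=1 perimeter=7.980


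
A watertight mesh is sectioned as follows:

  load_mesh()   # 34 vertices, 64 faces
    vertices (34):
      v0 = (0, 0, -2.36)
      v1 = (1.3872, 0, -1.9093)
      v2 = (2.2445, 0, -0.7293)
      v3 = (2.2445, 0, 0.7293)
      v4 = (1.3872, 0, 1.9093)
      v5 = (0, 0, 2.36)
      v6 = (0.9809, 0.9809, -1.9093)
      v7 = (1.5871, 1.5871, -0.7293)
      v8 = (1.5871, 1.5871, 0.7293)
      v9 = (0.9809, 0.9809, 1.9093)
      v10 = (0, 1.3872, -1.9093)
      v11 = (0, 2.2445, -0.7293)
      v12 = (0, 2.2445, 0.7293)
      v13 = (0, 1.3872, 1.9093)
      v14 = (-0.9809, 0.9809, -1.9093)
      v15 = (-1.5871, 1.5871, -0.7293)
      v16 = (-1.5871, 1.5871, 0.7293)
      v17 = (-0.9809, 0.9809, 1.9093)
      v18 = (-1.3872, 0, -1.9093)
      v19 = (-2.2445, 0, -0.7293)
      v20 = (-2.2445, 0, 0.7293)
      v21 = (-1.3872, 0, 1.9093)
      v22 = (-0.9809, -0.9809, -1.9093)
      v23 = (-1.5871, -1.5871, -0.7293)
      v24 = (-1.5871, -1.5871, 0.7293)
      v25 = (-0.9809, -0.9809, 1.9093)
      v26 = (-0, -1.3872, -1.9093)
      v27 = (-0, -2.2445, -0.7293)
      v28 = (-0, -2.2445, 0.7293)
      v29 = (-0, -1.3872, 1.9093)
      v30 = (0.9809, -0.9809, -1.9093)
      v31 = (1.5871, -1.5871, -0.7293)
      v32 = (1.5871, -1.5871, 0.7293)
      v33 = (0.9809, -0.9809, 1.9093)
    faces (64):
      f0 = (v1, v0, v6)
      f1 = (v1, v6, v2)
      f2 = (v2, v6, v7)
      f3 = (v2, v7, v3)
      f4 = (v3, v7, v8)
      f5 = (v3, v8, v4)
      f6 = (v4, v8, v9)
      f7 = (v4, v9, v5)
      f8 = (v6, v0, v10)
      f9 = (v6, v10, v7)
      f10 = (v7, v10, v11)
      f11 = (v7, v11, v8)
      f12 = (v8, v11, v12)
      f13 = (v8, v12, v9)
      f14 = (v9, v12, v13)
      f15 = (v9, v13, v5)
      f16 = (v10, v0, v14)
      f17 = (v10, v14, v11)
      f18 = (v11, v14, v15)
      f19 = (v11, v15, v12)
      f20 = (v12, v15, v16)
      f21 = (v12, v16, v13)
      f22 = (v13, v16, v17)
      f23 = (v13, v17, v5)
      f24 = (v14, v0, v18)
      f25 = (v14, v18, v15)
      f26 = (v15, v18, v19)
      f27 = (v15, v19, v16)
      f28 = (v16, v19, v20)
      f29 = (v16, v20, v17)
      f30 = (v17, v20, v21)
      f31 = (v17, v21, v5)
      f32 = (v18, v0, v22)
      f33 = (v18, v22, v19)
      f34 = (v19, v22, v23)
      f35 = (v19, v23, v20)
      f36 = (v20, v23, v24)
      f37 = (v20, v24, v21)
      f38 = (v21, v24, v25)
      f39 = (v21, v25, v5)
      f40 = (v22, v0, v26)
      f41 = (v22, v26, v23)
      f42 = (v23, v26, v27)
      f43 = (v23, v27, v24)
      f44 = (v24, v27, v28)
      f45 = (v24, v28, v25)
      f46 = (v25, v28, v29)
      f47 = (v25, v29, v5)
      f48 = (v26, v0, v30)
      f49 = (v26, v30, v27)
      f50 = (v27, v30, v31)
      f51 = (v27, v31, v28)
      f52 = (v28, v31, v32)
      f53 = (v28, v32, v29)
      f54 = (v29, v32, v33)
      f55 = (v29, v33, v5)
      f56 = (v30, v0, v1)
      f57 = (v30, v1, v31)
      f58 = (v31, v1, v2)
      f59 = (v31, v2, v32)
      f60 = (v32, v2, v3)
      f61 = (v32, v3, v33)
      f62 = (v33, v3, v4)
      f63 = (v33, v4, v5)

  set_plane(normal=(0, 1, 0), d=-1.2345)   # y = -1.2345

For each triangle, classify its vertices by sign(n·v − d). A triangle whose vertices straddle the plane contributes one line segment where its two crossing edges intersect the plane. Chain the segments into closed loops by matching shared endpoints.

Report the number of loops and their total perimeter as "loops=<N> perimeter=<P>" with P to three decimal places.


loops=1 perimeter=11.785

Straddling triangles (20 of 64):
  (v19,v22,v23) [++-] → (-1.2345, -1.2345, -1.41565)–(-1.73315, -1.2345, -0.7293)  len=0.8484
  (v19,v23,v20) [+-+] → (-1.73315, -1.2345, -0.7293)–(-1.73315, -1.2345, -0.405248)  len=0.3241
  (v20,v23,v24) [+--] → (-1.73315, -1.2345, -0.405248)–(-1.73315, -1.2345, 0.7293)  len=1.1345
  (v20,v24,v21) [+-+] → (-1.73315, -1.2345, 0.7293)–(-1.54269, -1.2345, 0.991456)  len=0.3240
  (v21,v24,v25) [+-+] → (-1.54269, -1.2345, 0.991456)–(-1.2345, -1.2345, 1.41565)  len=0.5243
  (v22,v0,v26) [++-] → (0, -1.2345, -1.95891)–(-0.368652, -1.2345, -1.9093)  len=0.3720
  (v22,v26,v23) [+--] → (-0.368652, -1.2345, -1.9093)–(-1.2345, -1.2345, -1.41565)  len=0.9967
  (v24,v28,v25) [--+] → (-0.784037, -1.2345, 1.67248)–(-1.2345, -1.2345, 1.41565)  len=0.5185
  (v25,v28,v29) [+--] → (-0.784037, -1.2345, 1.67248)–(-0.368652, -1.2345, 1.9093)  len=0.4782
  (v25,v29,v5) [+-+] → (-0.368652, -1.2345, 1.9093)–(0, -1.2345, 1.95891)  len=0.3720
  (v26,v0,v30) [-++] → (0, -1.2345, -1.95891)–(0.368652, -1.2345, -1.9093)  len=0.3720
  (v26,v30,v27) [-+-] → (0.368652, -1.2345, -1.9093)–(0.784037, -1.2345, -1.67248)  len=0.4782
  (v27,v30,v31) [-+-] → (0.784037, -1.2345, -1.67248)–(1.2345, -1.2345, -1.41565)  len=0.5185
  (v29,v32,v33) [--+] → (1.2345, -1.2345, 1.41565)–(0.368652, -1.2345, 1.9093)  len=0.9967
  (v29,v33,v5) [-++] → (0.368652, -1.2345, 1.9093)–(0, -1.2345, 1.95891)  len=0.3720
  (v30,v1,v31) [++-] → (1.54269, -1.2345, -0.991456)–(1.2345, -1.2345, -1.41565)  len=0.5243
  (v31,v1,v2) [-++] → (1.54269, -1.2345, -0.991456)–(1.73315, -1.2345, -0.7293)  len=0.3240
  (v31,v2,v32) [-+-] → (1.73315, -1.2345, -0.7293)–(1.73315, -1.2345, 0.405248)  len=1.1345
  (v32,v2,v3) [-++] → (1.73315, -1.2345, 0.405248)–(1.73315, -1.2345, 0.7293)  len=0.3241
  (v32,v3,v33) [-++] → (1.73315, -1.2345, 0.7293)–(1.2345, -1.2345, 1.41565)  len=0.8484

Chained into 1 loop(s):
  loop 1: 20 segments, perimeter = 11.7853
Total perimeter = 11.785


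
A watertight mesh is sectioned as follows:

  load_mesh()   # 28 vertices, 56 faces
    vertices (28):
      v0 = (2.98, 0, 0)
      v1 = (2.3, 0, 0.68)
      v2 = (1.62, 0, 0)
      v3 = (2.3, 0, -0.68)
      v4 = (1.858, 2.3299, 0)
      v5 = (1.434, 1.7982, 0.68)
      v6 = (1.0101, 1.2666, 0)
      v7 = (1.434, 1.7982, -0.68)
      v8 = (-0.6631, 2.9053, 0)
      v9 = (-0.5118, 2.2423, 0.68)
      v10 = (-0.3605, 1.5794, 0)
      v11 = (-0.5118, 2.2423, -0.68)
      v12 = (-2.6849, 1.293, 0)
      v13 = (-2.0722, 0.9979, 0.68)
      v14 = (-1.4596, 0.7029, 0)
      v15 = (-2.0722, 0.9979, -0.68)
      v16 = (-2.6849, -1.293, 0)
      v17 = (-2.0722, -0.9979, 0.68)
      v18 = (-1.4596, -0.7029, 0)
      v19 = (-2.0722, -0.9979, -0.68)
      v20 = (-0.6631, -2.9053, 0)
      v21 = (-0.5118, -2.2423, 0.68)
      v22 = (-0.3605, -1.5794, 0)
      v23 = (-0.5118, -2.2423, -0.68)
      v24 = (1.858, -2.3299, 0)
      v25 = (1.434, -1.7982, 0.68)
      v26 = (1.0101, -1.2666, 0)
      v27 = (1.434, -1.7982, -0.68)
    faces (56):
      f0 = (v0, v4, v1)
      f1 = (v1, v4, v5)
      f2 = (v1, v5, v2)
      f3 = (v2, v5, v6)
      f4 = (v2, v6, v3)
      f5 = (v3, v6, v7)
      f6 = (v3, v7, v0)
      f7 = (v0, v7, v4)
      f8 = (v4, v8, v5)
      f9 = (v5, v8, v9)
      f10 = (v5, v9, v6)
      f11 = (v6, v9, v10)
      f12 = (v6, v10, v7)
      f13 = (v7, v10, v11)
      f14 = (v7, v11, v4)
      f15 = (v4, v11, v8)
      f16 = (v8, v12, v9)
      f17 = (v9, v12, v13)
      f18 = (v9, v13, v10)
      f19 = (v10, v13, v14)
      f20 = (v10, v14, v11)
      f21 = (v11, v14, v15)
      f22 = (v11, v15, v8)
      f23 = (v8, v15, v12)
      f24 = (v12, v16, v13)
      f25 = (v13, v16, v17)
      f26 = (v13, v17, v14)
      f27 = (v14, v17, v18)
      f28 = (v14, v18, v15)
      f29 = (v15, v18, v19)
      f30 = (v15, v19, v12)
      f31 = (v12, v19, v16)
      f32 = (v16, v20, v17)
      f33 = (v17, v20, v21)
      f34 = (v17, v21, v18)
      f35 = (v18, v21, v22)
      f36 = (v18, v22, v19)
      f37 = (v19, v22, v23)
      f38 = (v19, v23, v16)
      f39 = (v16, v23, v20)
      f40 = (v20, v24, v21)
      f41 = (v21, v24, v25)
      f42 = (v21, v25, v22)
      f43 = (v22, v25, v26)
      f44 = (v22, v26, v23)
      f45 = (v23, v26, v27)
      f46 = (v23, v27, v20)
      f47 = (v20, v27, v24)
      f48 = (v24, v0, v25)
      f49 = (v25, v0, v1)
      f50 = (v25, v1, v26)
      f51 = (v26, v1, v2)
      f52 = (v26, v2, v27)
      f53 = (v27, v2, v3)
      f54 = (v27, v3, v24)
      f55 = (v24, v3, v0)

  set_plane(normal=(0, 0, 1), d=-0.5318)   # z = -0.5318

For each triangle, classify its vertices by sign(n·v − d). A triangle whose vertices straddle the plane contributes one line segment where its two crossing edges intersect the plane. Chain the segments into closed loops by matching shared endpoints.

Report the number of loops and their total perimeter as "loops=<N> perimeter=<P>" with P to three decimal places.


Straddling triangles (28 of 56):
  (v2,v6,v3) [++-] → (2.01888, 0.276044, -0.5318)–(2.1518, 0, -0.5318)  len=0.3064
  (v3,v6,v7) [-+-] → (2.01888, 0.276044, -0.5318)–(1.34161, 1.68234, -0.5318)  len=1.5609
  (v3,v7,v0) [--+] → (1.77094, 1.4063, -0.5318)–(2.4482, 0, -0.5318)  len=1.5609
  (v0,v7,v4) [+-+] → (1.77094, 1.4063, -0.5318)–(1.52641, 1.91408, -0.5318)  len=0.5636
  (v6,v10,v7) [++-] → (1.0429, 1.75051, -0.5318)–(1.34161, 1.68234, -0.5318)  len=0.3064
  (v7,v10,v11) [-+-] → (1.0429, 1.75051, -0.5318)–(-0.478826, 2.09783, -0.5318)  len=1.5609
  (v7,v11,v4) [--+] → (0.004677, 2.26139, -0.5318)–(1.52641, 1.91408, -0.5318)  len=1.5609
  (v4,v11,v8) [+-+] → (0.004677, 2.26139, -0.5318)–(-0.544775, 2.3868, -0.5318)  len=0.5636
  (v10,v14,v11) [++-] → (-0.718365, 1.9068, -0.5318)–(-0.478826, 2.09783, -0.5318)  len=0.3064
  (v11,v14,v15) [-+-] → (-0.718365, 1.9068, -0.5318)–(-1.93869, 0.933607, -0.5318)  len=1.5609
  (v11,v15,v8) [--+] → (-1.7651, 1.4136, -0.5318)–(-0.544775, 2.3868, -0.5318)  len=1.5609
  (v8,v15,v12) [+-+] → (-1.7651, 1.4136, -0.5318)–(-2.20573, 1.06221, -0.5318)  len=0.5636
  (v14,v18,v15) [++-] → (-1.93869, 0.627226, -0.5318)–(-1.93869, 0.933607, -0.5318)  len=0.3064
  (v15,v18,v19) [-+-] → (-1.93869, 0.627226, -0.5318)–(-1.93869, -0.933607, -0.5318)  len=1.5608
  (v15,v19,v12) [--+] → (-2.20573, -0.498619, -0.5318)–(-2.20573, 1.06221, -0.5318)  len=1.5608
  (v12,v19,v16) [+-+] → (-2.20573, -0.498619, -0.5318)–(-2.20573, -1.06221, -0.5318)  len=0.5636
  (v18,v22,v19) [++-] → (-1.69915, -1.12463, -0.5318)–(-1.93869, -0.933607, -0.5318)  len=0.3064
  (v19,v22,v23) [-+-] → (-1.69915, -1.12463, -0.5318)–(-0.478826, -2.09783, -0.5318)  len=1.5609
  (v19,v23,v16) [--+] → (-0.985408, -2.03541, -0.5318)–(-2.20573, -1.06221, -0.5318)  len=1.5609
  (v16,v23,v20) [+-+] → (-0.985408, -2.03541, -0.5318)–(-0.544775, -2.3868, -0.5318)  len=0.5636
  (v22,v26,v23) [++-] → (-0.180115, -2.02965, -0.5318)–(-0.478826, -2.09783, -0.5318)  len=0.3064
  (v23,v26,v27) [-+-] → (-0.180115, -2.02965, -0.5318)–(1.34161, -1.68234, -0.5318)  len=1.5609
  (v23,v27,v20) [--+] → (0.976956, -2.03948, -0.5318)–(-0.544775, -2.3868, -0.5318)  len=1.5609
  (v20,v27,v24) [+-+] → (0.976956, -2.03948, -0.5318)–(1.52641, -1.91408, -0.5318)  len=0.5636
  (v26,v2,v27) [++-] → (1.47454, -1.4063, -0.5318)–(1.34161, -1.68234, -0.5318)  len=0.3064
  (v27,v2,v3) [-+-] → (1.47454, -1.4063, -0.5318)–(2.1518, 0, -0.5318)  len=1.5609
  (v27,v3,v24) [--+] → (2.20367, -0.507781, -0.5318)–(1.52641, -1.91408, -0.5318)  len=1.5609
  (v24,v3,v0) [+-+] → (2.20367, -0.507781, -0.5318)–(2.4482, 0, -0.5318)  len=0.5636

Chained into 2 loop(s):
  loop 1: 14 segments, perimeter = 13.0707
  loop 2: 14 segments, perimeter = 14.8712
Total perimeter = 27.942

loops=2 perimeter=27.942


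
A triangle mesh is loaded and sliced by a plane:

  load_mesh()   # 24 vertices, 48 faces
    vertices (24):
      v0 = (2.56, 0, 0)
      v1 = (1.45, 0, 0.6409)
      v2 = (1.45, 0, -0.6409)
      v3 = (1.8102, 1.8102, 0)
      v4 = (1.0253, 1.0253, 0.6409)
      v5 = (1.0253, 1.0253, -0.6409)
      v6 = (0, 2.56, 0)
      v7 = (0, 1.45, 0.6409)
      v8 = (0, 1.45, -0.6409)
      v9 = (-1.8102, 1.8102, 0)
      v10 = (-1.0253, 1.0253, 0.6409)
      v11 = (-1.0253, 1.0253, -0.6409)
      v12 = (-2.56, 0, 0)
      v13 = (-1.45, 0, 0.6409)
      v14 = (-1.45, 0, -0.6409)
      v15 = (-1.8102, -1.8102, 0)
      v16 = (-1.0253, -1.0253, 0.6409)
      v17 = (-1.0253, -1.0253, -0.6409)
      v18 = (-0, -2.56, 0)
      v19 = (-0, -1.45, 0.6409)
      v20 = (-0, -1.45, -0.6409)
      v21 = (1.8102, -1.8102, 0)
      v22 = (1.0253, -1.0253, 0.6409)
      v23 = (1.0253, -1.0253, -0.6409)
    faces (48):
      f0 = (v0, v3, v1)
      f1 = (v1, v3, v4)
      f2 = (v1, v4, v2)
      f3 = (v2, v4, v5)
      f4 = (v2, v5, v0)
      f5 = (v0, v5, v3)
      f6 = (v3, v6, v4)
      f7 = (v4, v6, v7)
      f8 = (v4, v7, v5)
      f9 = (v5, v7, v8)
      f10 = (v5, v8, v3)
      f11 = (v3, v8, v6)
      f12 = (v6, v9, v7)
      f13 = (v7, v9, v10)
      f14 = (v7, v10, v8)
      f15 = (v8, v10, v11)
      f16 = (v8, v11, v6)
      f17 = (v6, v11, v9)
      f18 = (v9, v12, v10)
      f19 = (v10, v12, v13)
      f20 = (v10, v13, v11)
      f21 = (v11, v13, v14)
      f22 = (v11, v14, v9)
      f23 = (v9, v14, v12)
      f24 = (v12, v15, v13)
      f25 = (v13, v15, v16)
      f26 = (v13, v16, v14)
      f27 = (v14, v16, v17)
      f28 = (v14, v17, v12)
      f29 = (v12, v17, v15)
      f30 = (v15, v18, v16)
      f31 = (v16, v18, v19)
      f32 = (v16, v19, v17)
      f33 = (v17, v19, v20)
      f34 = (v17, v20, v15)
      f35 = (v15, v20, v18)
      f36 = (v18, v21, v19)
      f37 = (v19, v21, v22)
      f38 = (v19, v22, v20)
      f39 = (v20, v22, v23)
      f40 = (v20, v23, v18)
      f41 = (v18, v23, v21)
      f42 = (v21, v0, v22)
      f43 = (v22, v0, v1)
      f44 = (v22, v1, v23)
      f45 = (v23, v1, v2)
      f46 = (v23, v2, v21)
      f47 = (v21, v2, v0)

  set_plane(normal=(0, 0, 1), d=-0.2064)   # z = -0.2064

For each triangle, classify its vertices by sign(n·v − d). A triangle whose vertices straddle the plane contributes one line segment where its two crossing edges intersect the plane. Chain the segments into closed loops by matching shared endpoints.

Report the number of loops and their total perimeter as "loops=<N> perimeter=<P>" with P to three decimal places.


loops=2 perimeter=22.364

Straddling triangles (32 of 48):
  (v1,v4,v2) [++-] → (1.30604, 0.347553, -0.2064)–(1.45, 0, -0.2064)  len=0.3762
  (v2,v4,v5) [-+-] → (1.30604, 0.347553, -0.2064)–(1.0253, 1.0253, -0.2064)  len=0.7336
  (v2,v5,v0) [--+] → (2.06575, 0.330195, -0.2064)–(2.20253, 0, -0.2064)  len=0.3574
  (v0,v5,v3) [+-+] → (2.06575, 0.330195, -0.2064)–(1.55743, 1.55743, -0.2064)  len=1.3283
  (v4,v7,v5) [++-] → (0.677747, 1.16926, -0.2064)–(1.0253, 1.0253, -0.2064)  len=0.3762
  (v5,v7,v8) [-+-] → (0.677747, 1.16926, -0.2064)–(0, 1.45, -0.2064)  len=0.7336
  (v5,v8,v3) [--+] → (1.22723, 1.6942, -0.2064)–(1.55743, 1.55743, -0.2064)  len=0.3574
  (v3,v8,v6) [+-+] → (1.22723, 1.6942, -0.2064)–(0, 2.20253, -0.2064)  len=1.3283
  (v7,v10,v8) [++-] → (-0.347553, 1.30604, -0.2064)–(0, 1.45, -0.2064)  len=0.3762
  (v8,v10,v11) [-+-] → (-0.347553, 1.30604, -0.2064)–(-1.0253, 1.0253, -0.2064)  len=0.7336
  (v8,v11,v6) [--+] → (-0.330195, 2.06575, -0.2064)–(0, 2.20253, -0.2064)  len=0.3574
  (v6,v11,v9) [+-+] → (-0.330195, 2.06575, -0.2064)–(-1.55743, 1.55743, -0.2064)  len=1.3283
  (v10,v13,v11) [++-] → (-1.16926, 0.677747, -0.2064)–(-1.0253, 1.0253, -0.2064)  len=0.3762
  (v11,v13,v14) [-+-] → (-1.16926, 0.677747, -0.2064)–(-1.45, 0, -0.2064)  len=0.7336
  (v11,v14,v9) [--+] → (-1.6942, 1.22723, -0.2064)–(-1.55743, 1.55743, -0.2064)  len=0.3574
  (v9,v14,v12) [+-+] → (-1.6942, 1.22723, -0.2064)–(-2.20253, 0, -0.2064)  len=1.3283
  (v13,v16,v14) [++-] → (-1.30604, -0.347553, -0.2064)–(-1.45, 0, -0.2064)  len=0.3762
  (v14,v16,v17) [-+-] → (-1.30604, -0.347553, -0.2064)–(-1.0253, -1.0253, -0.2064)  len=0.7336
  (v14,v17,v12) [--+] → (-2.06575, -0.330195, -0.2064)–(-2.20253, 0, -0.2064)  len=0.3574
  (v12,v17,v15) [+-+] → (-2.06575, -0.330195, -0.2064)–(-1.55743, -1.55743, -0.2064)  len=1.3283
  (v16,v19,v17) [++-] → (-0.677747, -1.16926, -0.2064)–(-1.0253, -1.0253, -0.2064)  len=0.3762
  (v17,v19,v20) [-+-] → (-0.677747, -1.16926, -0.2064)–(0, -1.45, -0.2064)  len=0.7336
  (v17,v20,v15) [--+] → (-1.22723, -1.6942, -0.2064)–(-1.55743, -1.55743, -0.2064)  len=0.3574
  (v15,v20,v18) [+-+] → (-1.22723, -1.6942, -0.2064)–(0, -2.20253, -0.2064)  len=1.3283
  (v19,v22,v20) [++-] → (0.347553, -1.30604, -0.2064)–(0, -1.45, -0.2064)  len=0.3762
  (v20,v22,v23) [-+-] → (0.347553, -1.30604, -0.2064)–(1.0253, -1.0253, -0.2064)  len=0.7336
  (v20,v23,v18) [--+] → (0.330195, -2.06575, -0.2064)–(0, -2.20253, -0.2064)  len=0.3574
  (v18,v23,v21) [+-+] → (0.330195, -2.06575, -0.2064)–(1.55743, -1.55743, -0.2064)  len=1.3283
  (v22,v1,v23) [++-] → (1.16926, -0.677747, -0.2064)–(1.0253, -1.0253, -0.2064)  len=0.3762
  (v23,v1,v2) [-+-] → (1.16926, -0.677747, -0.2064)–(1.45, 0, -0.2064)  len=0.7336
  (v23,v2,v21) [--+] → (1.6942, -1.22723, -0.2064)–(1.55743, -1.55743, -0.2064)  len=0.3574
  (v21,v2,v0) [+-+] → (1.6942, -1.22723, -0.2064)–(2.20253, 0, -0.2064)  len=1.3283

Chained into 2 loop(s):
  loop 1: 16 segments, perimeter = 8.8782
  loop 2: 16 segments, perimeter = 13.4859
Total perimeter = 22.364


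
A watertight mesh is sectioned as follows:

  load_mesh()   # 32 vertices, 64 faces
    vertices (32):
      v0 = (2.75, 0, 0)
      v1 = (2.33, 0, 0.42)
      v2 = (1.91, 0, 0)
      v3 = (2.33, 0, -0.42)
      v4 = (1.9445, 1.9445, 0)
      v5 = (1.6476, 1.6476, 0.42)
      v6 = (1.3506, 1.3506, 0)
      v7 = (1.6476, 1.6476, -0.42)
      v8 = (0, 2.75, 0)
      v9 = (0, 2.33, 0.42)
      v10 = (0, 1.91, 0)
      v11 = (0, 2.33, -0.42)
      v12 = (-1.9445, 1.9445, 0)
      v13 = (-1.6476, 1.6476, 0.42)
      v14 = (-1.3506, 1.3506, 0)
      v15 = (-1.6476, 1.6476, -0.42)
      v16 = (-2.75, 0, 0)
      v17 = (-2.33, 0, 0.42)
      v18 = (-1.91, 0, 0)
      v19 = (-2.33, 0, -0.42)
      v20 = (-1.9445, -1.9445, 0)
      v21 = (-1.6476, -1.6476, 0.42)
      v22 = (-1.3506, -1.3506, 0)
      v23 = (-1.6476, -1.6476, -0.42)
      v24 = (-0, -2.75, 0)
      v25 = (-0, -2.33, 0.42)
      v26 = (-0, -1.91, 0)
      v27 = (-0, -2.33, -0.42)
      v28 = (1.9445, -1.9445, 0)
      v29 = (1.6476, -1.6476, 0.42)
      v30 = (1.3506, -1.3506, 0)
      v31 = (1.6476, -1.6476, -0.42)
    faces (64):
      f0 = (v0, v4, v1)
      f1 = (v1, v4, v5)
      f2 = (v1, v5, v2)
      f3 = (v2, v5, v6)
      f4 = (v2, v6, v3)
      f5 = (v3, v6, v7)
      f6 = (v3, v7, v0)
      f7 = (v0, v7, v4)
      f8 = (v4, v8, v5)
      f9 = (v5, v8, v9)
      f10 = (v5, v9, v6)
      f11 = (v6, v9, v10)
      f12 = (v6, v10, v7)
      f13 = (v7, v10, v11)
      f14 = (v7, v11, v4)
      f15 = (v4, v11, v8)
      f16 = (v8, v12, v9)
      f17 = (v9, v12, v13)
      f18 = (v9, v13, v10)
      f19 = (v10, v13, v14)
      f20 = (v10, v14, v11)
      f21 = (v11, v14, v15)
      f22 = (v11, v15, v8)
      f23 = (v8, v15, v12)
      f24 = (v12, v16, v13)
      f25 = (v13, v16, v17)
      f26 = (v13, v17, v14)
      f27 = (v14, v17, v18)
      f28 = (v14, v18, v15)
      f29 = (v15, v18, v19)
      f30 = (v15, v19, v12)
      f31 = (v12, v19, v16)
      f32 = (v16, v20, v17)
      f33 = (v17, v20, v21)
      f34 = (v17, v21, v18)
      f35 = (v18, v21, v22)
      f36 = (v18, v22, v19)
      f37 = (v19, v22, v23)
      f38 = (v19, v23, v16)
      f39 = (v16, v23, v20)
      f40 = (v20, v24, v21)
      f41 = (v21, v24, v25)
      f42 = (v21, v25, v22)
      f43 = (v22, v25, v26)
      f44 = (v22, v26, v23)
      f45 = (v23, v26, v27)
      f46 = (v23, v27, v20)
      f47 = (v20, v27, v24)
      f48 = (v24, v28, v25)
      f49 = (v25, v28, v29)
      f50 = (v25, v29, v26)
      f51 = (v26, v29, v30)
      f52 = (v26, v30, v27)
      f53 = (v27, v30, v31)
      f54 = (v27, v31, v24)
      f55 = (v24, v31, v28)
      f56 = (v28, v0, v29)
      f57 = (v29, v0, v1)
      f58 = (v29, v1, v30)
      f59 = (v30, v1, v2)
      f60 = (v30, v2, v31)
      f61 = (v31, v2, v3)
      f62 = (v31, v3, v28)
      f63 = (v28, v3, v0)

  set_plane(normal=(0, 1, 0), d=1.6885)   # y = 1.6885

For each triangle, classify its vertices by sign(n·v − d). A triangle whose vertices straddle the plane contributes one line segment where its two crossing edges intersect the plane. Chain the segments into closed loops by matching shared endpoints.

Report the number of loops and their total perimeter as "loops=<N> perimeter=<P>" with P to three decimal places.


Straddling triangles (20 of 64):
  (v0,v4,v1) [-+-] → (2.05055, 1.6885, 0)–(1.99525, 1.6885, 0.0552944)  len=0.0782
  (v1,v4,v5) [-+-] → (1.99525, 1.6885, 0.0552944)–(1.6885, 1.6885, 0.362142)  len=0.4339
  (v0,v7,v4) [--+] → (1.6885, 1.6885, -0.362142)–(2.05055, 1.6885, 0)  len=0.5121
  (v4,v8,v5) [++-] → (1.58647, 1.6885, 0.404418)–(1.6885, 1.6885, 0.362142)  len=0.1104
  (v5,v8,v9) [-++] → (1.58647, 1.6885, 0.404418)–(1.54885, 1.6885, 0.42)  len=0.0407
  (v5,v9,v6) [-+-] → (1.54885, 1.6885, 0.42)–(0.884633, 1.6885, 0.144903)  len=0.7189
  (v6,v9,v10) [-++] → (0.884633, 1.6885, 0.144903)–(0.534784, 1.6885, 0)  len=0.3787
  (v6,v10,v7) [-+-] → (0.534784, 1.6885, 0)–(1.39079, 1.6885, -0.354535)  len=0.9265
  (v7,v10,v11) [-++] → (1.39079, 1.6885, -0.354535)–(1.54885, 1.6885, -0.42)  len=0.1711
  (v7,v11,v4) [-++] → (1.54885, 1.6885, -0.42)–(1.6885, 1.6885, -0.362142)  len=0.1512
  (v9,v12,v13) [++-] → (-1.6885, 1.6885, 0.362142)–(-1.54885, 1.6885, 0.42)  len=0.1512
  (v9,v13,v10) [+-+] → (-1.54885, 1.6885, 0.42)–(-1.39079, 1.6885, 0.354535)  len=0.1711
  (v10,v13,v14) [+--] → (-1.39079, 1.6885, 0.354535)–(-0.534784, 1.6885, 0)  len=0.9265
  (v10,v14,v11) [+-+] → (-0.534784, 1.6885, 0)–(-0.884633, 1.6885, -0.144903)  len=0.3787
  (v11,v14,v15) [+--] → (-0.884633, 1.6885, -0.144903)–(-1.54885, 1.6885, -0.42)  len=0.7189
  (v11,v15,v8) [+-+] → (-1.54885, 1.6885, -0.42)–(-1.58647, 1.6885, -0.404418)  len=0.0407
  (v8,v15,v12) [+-+] → (-1.58647, 1.6885, -0.404418)–(-1.6885, 1.6885, -0.362142)  len=0.1104
  (v12,v16,v13) [+--] → (-2.05055, 1.6885, 0)–(-1.6885, 1.6885, 0.362142)  len=0.5121
  (v15,v19,v12) [--+] → (-1.99525, 1.6885, -0.0552944)–(-1.6885, 1.6885, -0.362142)  len=0.4339
  (v12,v19,v16) [+--] → (-1.99525, 1.6885, -0.0552944)–(-2.05055, 1.6885, 0)  len=0.0782

Chained into 2 loop(s):
  loop 1: 10 segments, perimeter = 3.5217
  loop 2: 10 segments, perimeter = 3.5217
Total perimeter = 7.043

loops=2 perimeter=7.043


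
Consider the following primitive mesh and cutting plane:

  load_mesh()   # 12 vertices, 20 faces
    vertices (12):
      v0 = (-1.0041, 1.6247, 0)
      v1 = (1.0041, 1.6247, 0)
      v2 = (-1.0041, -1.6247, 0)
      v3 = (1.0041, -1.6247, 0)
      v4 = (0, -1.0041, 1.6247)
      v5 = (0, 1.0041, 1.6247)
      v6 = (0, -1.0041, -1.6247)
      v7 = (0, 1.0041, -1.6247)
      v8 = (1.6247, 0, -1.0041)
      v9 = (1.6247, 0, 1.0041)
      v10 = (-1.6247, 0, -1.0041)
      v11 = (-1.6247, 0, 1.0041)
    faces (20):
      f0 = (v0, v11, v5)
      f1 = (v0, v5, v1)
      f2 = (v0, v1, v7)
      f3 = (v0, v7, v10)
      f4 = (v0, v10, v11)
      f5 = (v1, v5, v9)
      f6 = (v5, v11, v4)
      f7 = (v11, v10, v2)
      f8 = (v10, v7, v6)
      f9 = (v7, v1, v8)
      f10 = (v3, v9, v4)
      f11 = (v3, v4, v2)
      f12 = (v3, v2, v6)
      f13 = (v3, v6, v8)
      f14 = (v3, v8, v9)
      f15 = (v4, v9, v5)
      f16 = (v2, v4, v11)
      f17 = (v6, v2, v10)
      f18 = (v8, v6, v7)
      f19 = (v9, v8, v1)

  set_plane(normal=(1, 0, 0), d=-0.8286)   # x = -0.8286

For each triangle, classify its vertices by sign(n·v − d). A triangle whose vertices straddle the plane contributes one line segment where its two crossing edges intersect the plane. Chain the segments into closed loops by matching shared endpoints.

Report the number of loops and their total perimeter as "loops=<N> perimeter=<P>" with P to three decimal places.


Straddling triangles (10 of 20):
  (v0,v11,v5) [--+] → (-0.8286, 0.492007, 1.30819)–(-0.8286, 1.51623, 0.283971)  len=1.4485
  (v0,v5,v1) [-++] → (-0.8286, 1.51623, 0.283971)–(-0.8286, 1.6247, 0)  len=0.3040
  (v0,v1,v7) [-++] → (-0.8286, 1.6247, 0)–(-0.8286, 1.51623, -0.283971)  len=0.3040
  (v0,v7,v10) [-+-] → (-0.8286, 1.51623, -0.283971)–(-0.8286, 0.492007, -1.30819)  len=1.4485
  (v5,v11,v4) [+-+] → (-0.8286, 0.492007, 1.30819)–(-0.8286, -0.492007, 1.30819)  len=0.9840
  (v10,v7,v6) [-++] → (-0.8286, 0.492007, -1.30819)–(-0.8286, -0.492007, -1.30819)  len=0.9840
  (v3,v4,v2) [++-] → (-0.8286, -1.51623, 0.283971)–(-0.8286, -1.6247, 0)  len=0.3040
  (v3,v2,v6) [+-+] → (-0.8286, -1.6247, 0)–(-0.8286, -1.51623, -0.283971)  len=0.3040
  (v2,v4,v11) [-+-] → (-0.8286, -1.51623, 0.283971)–(-0.8286, -0.492007, 1.30819)  len=1.4485
  (v6,v2,v10) [+--] → (-0.8286, -1.51623, -0.283971)–(-0.8286, -0.492007, -1.30819)  len=1.4485

Chained into 1 loop(s):
  loop 1: 10 segments, perimeter = 8.9778
Total perimeter = 8.978

loops=1 perimeter=8.978


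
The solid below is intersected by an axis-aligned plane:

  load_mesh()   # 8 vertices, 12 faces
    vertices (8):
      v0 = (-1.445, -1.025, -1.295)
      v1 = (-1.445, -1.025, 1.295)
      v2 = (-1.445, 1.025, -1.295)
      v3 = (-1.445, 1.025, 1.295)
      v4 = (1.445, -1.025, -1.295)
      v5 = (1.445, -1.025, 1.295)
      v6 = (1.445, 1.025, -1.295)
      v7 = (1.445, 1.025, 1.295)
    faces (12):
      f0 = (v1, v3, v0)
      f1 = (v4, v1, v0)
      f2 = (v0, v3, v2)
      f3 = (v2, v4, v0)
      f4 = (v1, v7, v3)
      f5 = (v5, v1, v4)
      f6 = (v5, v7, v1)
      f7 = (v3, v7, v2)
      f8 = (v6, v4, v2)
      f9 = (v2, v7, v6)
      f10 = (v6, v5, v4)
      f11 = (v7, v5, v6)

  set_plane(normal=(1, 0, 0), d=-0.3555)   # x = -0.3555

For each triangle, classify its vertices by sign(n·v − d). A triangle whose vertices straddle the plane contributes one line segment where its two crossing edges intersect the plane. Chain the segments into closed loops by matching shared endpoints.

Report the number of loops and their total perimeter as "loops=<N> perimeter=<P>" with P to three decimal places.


Straddling triangles (8 of 12):
  (v4,v1,v0) [+--] → (-0.3555, -1.025, 0.318597)–(-0.3555, -1.025, -1.295)  len=1.6136
  (v2,v4,v0) [-+-] → (-0.3555, 0.252171, -1.295)–(-0.3555, -1.025, -1.295)  len=1.2772
  (v1,v7,v3) [-+-] → (-0.3555, -0.252171, 1.295)–(-0.3555, 1.025, 1.295)  len=1.2772
  (v5,v1,v4) [+-+] → (-0.3555, -1.025, 1.295)–(-0.3555, -1.025, 0.318597)  len=0.9764
  (v5,v7,v1) [++-] → (-0.3555, -0.252171, 1.295)–(-0.3555, -1.025, 1.295)  len=0.7728
  (v3,v7,v2) [-+-] → (-0.3555, 1.025, 1.295)–(-0.3555, 1.025, -0.318597)  len=1.6136
  (v6,v4,v2) [++-] → (-0.3555, 0.252171, -1.295)–(-0.3555, 1.025, -1.295)  len=0.7728
  (v2,v7,v6) [-++] → (-0.3555, 1.025, -0.318597)–(-0.3555, 1.025, -1.295)  len=0.9764

Chained into 1 loop(s):
  loop 1: 8 segments, perimeter = 9.2800
Total perimeter = 9.280

loops=1 perimeter=9.280


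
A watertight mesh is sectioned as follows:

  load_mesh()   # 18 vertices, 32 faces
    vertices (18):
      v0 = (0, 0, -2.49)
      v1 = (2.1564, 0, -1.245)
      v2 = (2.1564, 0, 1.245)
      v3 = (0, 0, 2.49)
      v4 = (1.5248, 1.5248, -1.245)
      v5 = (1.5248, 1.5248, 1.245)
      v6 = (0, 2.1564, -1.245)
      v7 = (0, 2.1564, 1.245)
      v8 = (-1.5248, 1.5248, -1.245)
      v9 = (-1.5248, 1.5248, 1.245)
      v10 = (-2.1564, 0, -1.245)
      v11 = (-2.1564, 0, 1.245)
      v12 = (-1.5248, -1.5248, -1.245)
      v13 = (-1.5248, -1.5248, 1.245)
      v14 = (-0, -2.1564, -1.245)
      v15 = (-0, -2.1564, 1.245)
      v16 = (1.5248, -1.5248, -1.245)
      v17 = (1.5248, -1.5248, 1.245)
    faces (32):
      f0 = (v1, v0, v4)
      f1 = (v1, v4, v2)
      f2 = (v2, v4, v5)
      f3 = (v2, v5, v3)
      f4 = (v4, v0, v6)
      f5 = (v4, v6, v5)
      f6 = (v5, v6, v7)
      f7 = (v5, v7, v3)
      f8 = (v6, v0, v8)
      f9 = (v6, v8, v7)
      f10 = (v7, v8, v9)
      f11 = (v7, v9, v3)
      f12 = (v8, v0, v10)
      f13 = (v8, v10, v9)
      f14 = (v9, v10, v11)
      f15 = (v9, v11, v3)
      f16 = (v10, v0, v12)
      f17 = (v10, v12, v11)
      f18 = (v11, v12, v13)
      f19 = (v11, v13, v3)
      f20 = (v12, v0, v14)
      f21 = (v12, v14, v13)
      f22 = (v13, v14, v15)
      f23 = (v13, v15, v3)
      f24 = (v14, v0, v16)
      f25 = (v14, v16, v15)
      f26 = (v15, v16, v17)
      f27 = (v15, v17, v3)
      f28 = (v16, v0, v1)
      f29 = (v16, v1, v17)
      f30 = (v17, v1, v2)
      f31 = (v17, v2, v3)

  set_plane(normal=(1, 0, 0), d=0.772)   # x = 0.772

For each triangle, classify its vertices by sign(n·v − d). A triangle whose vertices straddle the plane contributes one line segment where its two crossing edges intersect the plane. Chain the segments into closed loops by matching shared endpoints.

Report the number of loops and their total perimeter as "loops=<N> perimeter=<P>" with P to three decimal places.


Straddling triangles (12 of 32):
  (v1,v0,v4) [+-+] → (0.772, 0, -2.04428)–(0.772, 0.772, -1.85966)  len=0.7938
  (v2,v5,v3) [++-] → (0.772, 0.772, 1.85966)–(0.772, 0, 2.04428)  len=0.7938
  (v4,v0,v6) [+--] → (0.772, 0.772, -1.85966)–(0.772, 1.83662, -1.245)  len=1.2293
  (v4,v6,v5) [+-+] → (0.772, 1.83662, -1.245)–(0.772, 1.83662, 0.0156768)  len=1.2607
  (v5,v6,v7) [+--] → (0.772, 1.83662, 0.0156768)–(0.772, 1.83662, 1.245)  len=1.2293
  (v5,v7,v3) [+--] → (0.772, 1.83662, 1.245)–(0.772, 0.772, 1.85966)  len=1.2293
  (v14,v0,v16) [--+] → (0.772, -0.772, -1.85966)–(0.772, -1.83662, -1.245)  len=1.2293
  (v14,v16,v15) [-+-] → (0.772, -1.83662, -1.245)–(0.772, -1.83662, -0.0156768)  len=1.2293
  (v15,v16,v17) [-++] → (0.772, -1.83662, -0.0156768)–(0.772, -1.83662, 1.245)  len=1.2607
  (v15,v17,v3) [-+-] → (0.772, -1.83662, 1.245)–(0.772, -0.772, 1.85966)  len=1.2293
  (v16,v0,v1) [+-+] → (0.772, -0.772, -1.85966)–(0.772, 0, -2.04428)  len=0.7938
  (v17,v2,v3) [++-] → (0.772, 0, 2.04428)–(0.772, -0.772, 1.85966)  len=0.7938

Chained into 1 loop(s):
  loop 1: 12 segments, perimeter = 13.0724
Total perimeter = 13.072

loops=1 perimeter=13.072


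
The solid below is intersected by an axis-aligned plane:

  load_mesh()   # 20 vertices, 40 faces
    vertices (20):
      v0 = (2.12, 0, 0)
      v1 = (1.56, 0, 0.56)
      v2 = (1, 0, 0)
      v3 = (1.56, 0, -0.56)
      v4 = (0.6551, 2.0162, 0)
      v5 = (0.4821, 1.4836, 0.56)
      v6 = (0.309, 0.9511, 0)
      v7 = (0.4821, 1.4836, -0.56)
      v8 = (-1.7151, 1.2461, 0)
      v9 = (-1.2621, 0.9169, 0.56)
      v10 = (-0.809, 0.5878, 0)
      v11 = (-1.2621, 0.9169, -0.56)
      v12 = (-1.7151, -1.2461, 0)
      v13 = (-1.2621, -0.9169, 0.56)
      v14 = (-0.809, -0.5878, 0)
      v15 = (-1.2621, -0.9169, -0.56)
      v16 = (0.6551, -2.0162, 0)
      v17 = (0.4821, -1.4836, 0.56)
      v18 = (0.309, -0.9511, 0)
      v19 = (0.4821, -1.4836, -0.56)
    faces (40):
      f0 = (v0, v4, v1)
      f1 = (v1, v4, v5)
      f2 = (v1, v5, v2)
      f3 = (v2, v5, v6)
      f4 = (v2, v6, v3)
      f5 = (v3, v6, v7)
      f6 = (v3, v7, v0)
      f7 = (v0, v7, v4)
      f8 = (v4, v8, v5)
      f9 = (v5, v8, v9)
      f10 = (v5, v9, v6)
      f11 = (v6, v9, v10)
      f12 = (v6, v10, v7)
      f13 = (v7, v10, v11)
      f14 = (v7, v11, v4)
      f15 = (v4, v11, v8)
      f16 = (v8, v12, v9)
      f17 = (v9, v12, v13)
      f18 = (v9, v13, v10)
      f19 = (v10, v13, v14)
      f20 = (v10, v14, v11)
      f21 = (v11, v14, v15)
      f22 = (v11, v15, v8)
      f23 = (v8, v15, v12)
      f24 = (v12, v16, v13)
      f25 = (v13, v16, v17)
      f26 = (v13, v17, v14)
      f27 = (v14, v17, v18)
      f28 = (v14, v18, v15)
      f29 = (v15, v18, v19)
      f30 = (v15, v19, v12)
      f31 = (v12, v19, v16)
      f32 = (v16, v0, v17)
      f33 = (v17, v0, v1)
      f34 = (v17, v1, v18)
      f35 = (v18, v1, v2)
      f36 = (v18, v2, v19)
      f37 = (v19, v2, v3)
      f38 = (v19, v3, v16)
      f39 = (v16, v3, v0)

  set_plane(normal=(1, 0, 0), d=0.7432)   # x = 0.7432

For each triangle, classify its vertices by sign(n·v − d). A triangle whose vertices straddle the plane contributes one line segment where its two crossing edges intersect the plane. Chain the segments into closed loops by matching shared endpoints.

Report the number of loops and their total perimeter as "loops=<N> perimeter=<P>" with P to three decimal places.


Straddling triangles (16 of 40):
  (v0,v4,v1) [+-+] → (0.7432, 1.89494, 0)–(0.7432, 1.81991, 0.0545209)  len=0.0928
  (v1,v4,v5) [+--] → (0.7432, 1.81991, 0.0545209)–(0.7432, 1.12423, 0.56)  len=0.8599
  (v1,v5,v2) [+-+] → (0.7432, 1.12423, 0.56)–(0.7432, 0.735641, 0.277675)  len=0.4803
  (v2,v5,v6) [+--] → (0.7432, 0.735641, 0.277675)–(0.7432, 0.353462, 0)  len=0.4724
  (v2,v6,v3) [+-+] → (0.7432, 0.353462, 0)–(0.7432, 0.62099, -0.194366)  len=0.3307
  (v3,v6,v7) [+--] → (0.7432, 0.62099, -0.194366)–(0.7432, 1.12423, -0.56)  len=0.6220
  (v3,v7,v0) [+-+] → (0.7432, 1.12423, -0.56)–(0.7432, 1.2471, -0.47073)  len=0.1519
  (v0,v7,v4) [+--] → (0.7432, 1.2471, -0.47073)–(0.7432, 1.89494, 0)  len=0.8008
  (v16,v0,v17) [-+-] → (0.7432, -1.89494, 0)–(0.7432, -1.2471, 0.47073)  len=0.8008
  (v17,v0,v1) [-++] → (0.7432, -1.2471, 0.47073)–(0.7432, -1.12423, 0.56)  len=0.1519
  (v17,v1,v18) [-+-] → (0.7432, -1.12423, 0.56)–(0.7432, -0.62099, 0.194366)  len=0.6220
  (v18,v1,v2) [-++] → (0.7432, -0.62099, 0.194366)–(0.7432, -0.353462, 0)  len=0.3307
  (v18,v2,v19) [-+-] → (0.7432, -0.353462, 0)–(0.7432, -0.735641, -0.277675)  len=0.4724
  (v19,v2,v3) [-++] → (0.7432, -0.735641, -0.277675)–(0.7432, -1.12423, -0.56)  len=0.4803
  (v19,v3,v16) [-+-] → (0.7432, -1.12423, -0.56)–(0.7432, -1.81991, -0.0545209)  len=0.8599
  (v16,v3,v0) [-++] → (0.7432, -1.81991, -0.0545209)–(0.7432, -1.89494, 0)  len=0.0928

Chained into 2 loop(s):
  loop 1: 8 segments, perimeter = 3.8108
  loop 2: 8 segments, perimeter = 3.8108
Total perimeter = 7.622

loops=2 perimeter=7.622


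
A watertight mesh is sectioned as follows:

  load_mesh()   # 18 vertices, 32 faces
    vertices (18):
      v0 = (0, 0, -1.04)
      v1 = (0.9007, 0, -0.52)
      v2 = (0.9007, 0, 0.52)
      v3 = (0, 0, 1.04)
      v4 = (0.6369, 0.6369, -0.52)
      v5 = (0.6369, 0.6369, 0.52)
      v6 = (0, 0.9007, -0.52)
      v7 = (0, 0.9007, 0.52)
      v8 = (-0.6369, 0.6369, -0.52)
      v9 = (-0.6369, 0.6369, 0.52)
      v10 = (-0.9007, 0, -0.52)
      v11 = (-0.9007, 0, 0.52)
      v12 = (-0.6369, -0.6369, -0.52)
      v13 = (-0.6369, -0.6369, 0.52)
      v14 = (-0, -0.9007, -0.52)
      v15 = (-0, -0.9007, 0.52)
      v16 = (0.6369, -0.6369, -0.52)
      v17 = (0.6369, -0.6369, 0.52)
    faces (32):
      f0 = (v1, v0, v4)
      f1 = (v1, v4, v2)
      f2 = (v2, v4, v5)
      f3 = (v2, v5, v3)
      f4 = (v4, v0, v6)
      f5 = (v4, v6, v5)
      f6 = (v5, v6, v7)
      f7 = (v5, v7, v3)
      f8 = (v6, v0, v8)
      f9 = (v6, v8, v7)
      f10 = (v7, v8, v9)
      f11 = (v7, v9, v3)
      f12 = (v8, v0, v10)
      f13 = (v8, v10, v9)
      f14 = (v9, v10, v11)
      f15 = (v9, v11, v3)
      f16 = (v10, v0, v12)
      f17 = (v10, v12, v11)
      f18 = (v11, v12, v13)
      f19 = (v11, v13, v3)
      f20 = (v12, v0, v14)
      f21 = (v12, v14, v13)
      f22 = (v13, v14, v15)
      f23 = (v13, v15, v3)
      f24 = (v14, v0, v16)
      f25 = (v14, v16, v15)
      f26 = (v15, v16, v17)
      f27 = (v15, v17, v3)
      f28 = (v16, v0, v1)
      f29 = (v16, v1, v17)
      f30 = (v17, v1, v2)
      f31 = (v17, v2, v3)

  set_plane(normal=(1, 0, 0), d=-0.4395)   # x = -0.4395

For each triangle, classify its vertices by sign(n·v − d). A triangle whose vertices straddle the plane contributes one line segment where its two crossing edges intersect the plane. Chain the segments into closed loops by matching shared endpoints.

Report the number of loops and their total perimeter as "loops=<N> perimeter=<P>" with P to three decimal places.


loops=1 perimeter=5.177

Straddling triangles (12 of 32):
  (v6,v0,v8) [++-] → (-0.4395, 0.4395, -0.681168)–(-0.4395, 0.718662, -0.52)  len=0.3223
  (v6,v8,v7) [+-+] → (-0.4395, 0.718662, -0.52)–(-0.4395, 0.718662, -0.197664)  len=0.3223
  (v7,v8,v9) [+--] → (-0.4395, 0.718662, -0.197664)–(-0.4395, 0.718662, 0.52)  len=0.7177
  (v7,v9,v3) [+-+] → (-0.4395, 0.718662, 0.52)–(-0.4395, 0.4395, 0.681168)  len=0.3223
  (v8,v0,v10) [-+-] → (-0.4395, 0.4395, -0.681168)–(-0.4395, 0, -0.786264)  len=0.4519
  (v9,v11,v3) [--+] → (-0.4395, 0, 0.786264)–(-0.4395, 0.4395, 0.681168)  len=0.4519
  (v10,v0,v12) [-+-] → (-0.4395, 0, -0.786264)–(-0.4395, -0.4395, -0.681168)  len=0.4519
  (v11,v13,v3) [--+] → (-0.4395, -0.4395, 0.681168)–(-0.4395, 0, 0.786264)  len=0.4519
  (v12,v0,v14) [-++] → (-0.4395, -0.4395, -0.681168)–(-0.4395, -0.718662, -0.52)  len=0.3223
  (v12,v14,v13) [-+-] → (-0.4395, -0.718662, -0.52)–(-0.4395, -0.718662, 0.197664)  len=0.7177
  (v13,v14,v15) [-++] → (-0.4395, -0.718662, 0.197664)–(-0.4395, -0.718662, 0.52)  len=0.3223
  (v13,v15,v3) [-++] → (-0.4395, -0.718662, 0.52)–(-0.4395, -0.4395, 0.681168)  len=0.3223

Chained into 1 loop(s):
  loop 1: 12 segments, perimeter = 5.1769
Total perimeter = 5.177
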